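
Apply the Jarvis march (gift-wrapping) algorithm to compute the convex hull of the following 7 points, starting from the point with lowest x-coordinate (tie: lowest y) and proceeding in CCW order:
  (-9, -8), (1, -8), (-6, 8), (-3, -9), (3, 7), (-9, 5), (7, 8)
Hull (CCW) = [(-9, -8), (-3, -9), (1, -8), (7, 8), (-6, 8), (-9, 5)]

Jarvis march: at each step, from the current hull vertex p, select the next vertex q as the point such that every other point lies strictly to the left of (or on) the directed line p → q. (Equivalently: for every other point r, the cross product (q − p) × (r − p) ≥ 0.)
Starting point (lowest x, tie lowest y): (-9, -8). Wrap until returning to start. Resulting hull: (-9, -8), (-3, -9), (1, -8), (7, 8), (-6, 8), (-9, 5).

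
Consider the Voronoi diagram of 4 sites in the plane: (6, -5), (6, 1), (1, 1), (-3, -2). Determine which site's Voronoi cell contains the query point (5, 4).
Nearest site = (6, 1)

The Voronoi cell of site s contains exactly those query points closer to s than to any other site. Compute squared distances from q = (5, 4) to each site:
  (6 − 5)² + (1 − 4)² = 10
  (1 − 5)² + (1 − 4)² = 25
  (6 − 5)² + (-5 − 4)² = 82
  (-3 − 5)² + (-2 − 4)² = 100
Minimum is attained by (6, 1), so q lies in its Voronoi cell.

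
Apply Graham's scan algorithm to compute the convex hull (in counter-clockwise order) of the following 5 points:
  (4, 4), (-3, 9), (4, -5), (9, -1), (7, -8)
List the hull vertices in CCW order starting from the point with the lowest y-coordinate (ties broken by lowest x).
Hull (CCW) = [(7, -8), (9, -1), (4, 4), (-3, 9), (4, -5)]

Graham scan procedure:
  1. Find the pivot p₀ = point with lowest y (tie → lowest x): (7, -8).
  2. Sort the remaining points by polar angle around p₀.
  3. Walk through sorted points, maintaining a stack; pop the top while the last three entries make a non-left turn (cross product ≤ 0).
  4. Final stack is the convex hull in CCW order: (7, -8), (9, -1), (4, 4), (-3, 9), (4, -5).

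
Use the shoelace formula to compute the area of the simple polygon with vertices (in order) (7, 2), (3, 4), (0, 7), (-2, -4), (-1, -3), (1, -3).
Area = 44

Shoelace formula: Area = (1/2) |Σ_i (x_i · y_{i+1} − x_{i+1} · y_i)| (indices mod n). Compute each cross term:
  (7)(4) − (3)(2) = 22
  (3)(7) − (0)(4) = 21
  (0)(-4) − (-2)(7) = 14
  (-2)(-3) − (-1)(-4) = 2
  (-1)(-3) − (1)(-3) = 6
  (1)(2) − (7)(-3) = 23
Sum = 88, so (signed) Area = 88/2 = 44, |Area| = 44.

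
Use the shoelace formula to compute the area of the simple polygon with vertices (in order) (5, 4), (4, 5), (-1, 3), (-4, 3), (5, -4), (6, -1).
Area = 42

Shoelace formula: Area = (1/2) |Σ_i (x_i · y_{i+1} − x_{i+1} · y_i)| (indices mod n). Compute each cross term:
  (5)(5) − (4)(4) = 9
  (4)(3) − (-1)(5) = 17
  (-1)(3) − (-4)(3) = 9
  (-4)(-4) − (5)(3) = 1
  (5)(-1) − (6)(-4) = 19
  (6)(4) − (5)(-1) = 29
Sum = 84, so (signed) Area = 84/2 = 42, |Area| = 42.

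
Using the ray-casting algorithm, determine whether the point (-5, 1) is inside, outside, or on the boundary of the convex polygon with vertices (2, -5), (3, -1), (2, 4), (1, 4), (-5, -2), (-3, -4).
The point (-5, 1) lies strictly outside the polygon

Cast a horizontal ray to the right from the query point and count how many polygon edges it crosses (each edge strictly once or zero times, handled with the usual half-open convention). 
Parity of crossings → even ⇒ outside.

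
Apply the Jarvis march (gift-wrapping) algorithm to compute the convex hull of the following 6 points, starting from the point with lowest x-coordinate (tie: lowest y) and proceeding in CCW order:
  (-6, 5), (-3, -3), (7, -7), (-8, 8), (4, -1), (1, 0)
Hull (CCW) = [(-8, 8), (-3, -3), (7, -7), (4, -1)]

Jarvis march: at each step, from the current hull vertex p, select the next vertex q as the point such that every other point lies strictly to the left of (or on) the directed line p → q. (Equivalently: for every other point r, the cross product (q − p) × (r − p) ≥ 0.)
Starting point (lowest x, tie lowest y): (-8, 8). Wrap until returning to start. Resulting hull: (-8, 8), (-3, -3), (7, -7), (4, -1).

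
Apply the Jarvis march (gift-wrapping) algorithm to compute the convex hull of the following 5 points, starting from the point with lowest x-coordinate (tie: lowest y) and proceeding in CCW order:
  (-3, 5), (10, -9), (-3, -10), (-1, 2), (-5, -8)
Hull (CCW) = [(-5, -8), (-3, -10), (10, -9), (-3, 5)]

Jarvis march: at each step, from the current hull vertex p, select the next vertex q as the point such that every other point lies strictly to the left of (or on) the directed line p → q. (Equivalently: for every other point r, the cross product (q − p) × (r − p) ≥ 0.)
Starting point (lowest x, tie lowest y): (-5, -8). Wrap until returning to start. Resulting hull: (-5, -8), (-3, -10), (10, -9), (-3, 5).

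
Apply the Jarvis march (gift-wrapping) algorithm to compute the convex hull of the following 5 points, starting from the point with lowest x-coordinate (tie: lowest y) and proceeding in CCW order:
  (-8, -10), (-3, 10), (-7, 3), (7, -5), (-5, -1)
Hull (CCW) = [(-8, -10), (7, -5), (-3, 10), (-7, 3)]

Jarvis march: at each step, from the current hull vertex p, select the next vertex q as the point such that every other point lies strictly to the left of (or on) the directed line p → q. (Equivalently: for every other point r, the cross product (q − p) × (r − p) ≥ 0.)
Starting point (lowest x, tie lowest y): (-8, -10). Wrap until returning to start. Resulting hull: (-8, -10), (7, -5), (-3, 10), (-7, 3).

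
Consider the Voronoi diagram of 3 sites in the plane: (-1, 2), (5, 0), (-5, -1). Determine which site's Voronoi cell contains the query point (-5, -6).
Nearest site = (-5, -1)

The Voronoi cell of site s contains exactly those query points closer to s than to any other site. Compute squared distances from q = (-5, -6) to each site:
  (-5 − -5)² + (-1 − -6)² = 25
  (-1 − -5)² + (2 − -6)² = 80
  (5 − -5)² + (0 − -6)² = 136
Minimum is attained by (-5, -1), so q lies in its Voronoi cell.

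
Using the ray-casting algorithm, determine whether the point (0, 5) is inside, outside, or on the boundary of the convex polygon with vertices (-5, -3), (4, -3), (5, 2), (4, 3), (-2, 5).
The point (0, 5) lies strictly outside the polygon

Cast a horizontal ray to the right from the query point and count how many polygon edges it crosses (each edge strictly once or zero times, handled with the usual half-open convention). 
Parity of crossings → even ⇒ outside.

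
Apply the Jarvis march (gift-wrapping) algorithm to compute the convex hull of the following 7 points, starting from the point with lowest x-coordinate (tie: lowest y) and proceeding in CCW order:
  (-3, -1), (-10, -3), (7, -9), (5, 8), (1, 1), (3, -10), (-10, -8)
Hull (CCW) = [(-10, -8), (3, -10), (7, -9), (5, 8), (-10, -3)]

Jarvis march: at each step, from the current hull vertex p, select the next vertex q as the point such that every other point lies strictly to the left of (or on) the directed line p → q. (Equivalently: for every other point r, the cross product (q − p) × (r − p) ≥ 0.)
Starting point (lowest x, tie lowest y): (-10, -8). Wrap until returning to start. Resulting hull: (-10, -8), (3, -10), (7, -9), (5, 8), (-10, -3).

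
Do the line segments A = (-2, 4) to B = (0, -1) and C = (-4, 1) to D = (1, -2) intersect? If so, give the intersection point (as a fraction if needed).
No (intersection of containing lines falls outside at least one segment)

Parametrize and solve: t = 21/19, s = 16/19. At least one of these is outside [0, 1], so the segments do not intersect.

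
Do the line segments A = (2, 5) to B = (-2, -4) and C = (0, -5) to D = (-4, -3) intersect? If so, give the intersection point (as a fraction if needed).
Yes; intersection at (-2, -4) (t = 1 on AB, s = 1/2 on CD)

Parametrize AB as A + t(B − A) = (2 + -4 t, 5 + -9 t) and CD as C + s(D − C) = (0 + -4 s, -5 + 2 s). Solve the linear system for (t, s). Determinant = 44 ≠ 0, so a unique intersection of the containing lines exists. Solution: t = 1, s = 1/2 — both in [0, 1], so the segments cross. Intersection point: (-2, -4).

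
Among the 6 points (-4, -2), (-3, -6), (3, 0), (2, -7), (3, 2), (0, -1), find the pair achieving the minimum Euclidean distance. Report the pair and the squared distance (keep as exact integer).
Pair = ((3, 0), (3, 2)); squared distance = 4

Compute all C(6, 2) = 15 pairwise squared distances (x_i − x_j)² + (y_i − y_j)². The minimum is 4, attained by the pair ((3, 0), (3, 2)).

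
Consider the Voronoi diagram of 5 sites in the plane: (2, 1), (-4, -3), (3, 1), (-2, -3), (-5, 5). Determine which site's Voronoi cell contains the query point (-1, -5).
Nearest site = (-2, -3)

The Voronoi cell of site s contains exactly those query points closer to s than to any other site. Compute squared distances from q = (-1, -5) to each site:
  (-2 − -1)² + (-3 − -5)² = 5
  (-4 − -1)² + (-3 − -5)² = 13
  (2 − -1)² + (1 − -5)² = 45
  (3 − -1)² + (1 − -5)² = 52
  (-5 − -1)² + (5 − -5)² = 116
Minimum is attained by (-2, -3), so q lies in its Voronoi cell.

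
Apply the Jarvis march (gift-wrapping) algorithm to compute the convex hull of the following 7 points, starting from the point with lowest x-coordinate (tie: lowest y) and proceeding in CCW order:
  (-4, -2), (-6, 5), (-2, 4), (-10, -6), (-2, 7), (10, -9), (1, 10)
Hull (CCW) = [(-10, -6), (10, -9), (1, 10), (-6, 5)]

Jarvis march: at each step, from the current hull vertex p, select the next vertex q as the point such that every other point lies strictly to the left of (or on) the directed line p → q. (Equivalently: for every other point r, the cross product (q − p) × (r − p) ≥ 0.)
Starting point (lowest x, tie lowest y): (-10, -6). Wrap until returning to start. Resulting hull: (-10, -6), (10, -9), (1, 10), (-6, 5).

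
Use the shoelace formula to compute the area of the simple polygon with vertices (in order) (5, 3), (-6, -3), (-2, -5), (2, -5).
Area = 39

Shoelace formula: Area = (1/2) |Σ_i (x_i · y_{i+1} − x_{i+1} · y_i)| (indices mod n). Compute each cross term:
  (5)(-3) − (-6)(3) = 3
  (-6)(-5) − (-2)(-3) = 24
  (-2)(-5) − (2)(-5) = 20
  (2)(3) − (5)(-5) = 31
Sum = 78, so (signed) Area = 78/2 = 39, |Area| = 39.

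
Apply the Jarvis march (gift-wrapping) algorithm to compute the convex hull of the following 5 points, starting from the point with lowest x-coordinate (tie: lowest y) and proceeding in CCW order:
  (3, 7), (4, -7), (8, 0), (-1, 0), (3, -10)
Hull (CCW) = [(-1, 0), (3, -10), (8, 0), (3, 7)]

Jarvis march: at each step, from the current hull vertex p, select the next vertex q as the point such that every other point lies strictly to the left of (or on) the directed line p → q. (Equivalently: for every other point r, the cross product (q − p) × (r − p) ≥ 0.)
Starting point (lowest x, tie lowest y): (-1, 0). Wrap until returning to start. Resulting hull: (-1, 0), (3, -10), (8, 0), (3, 7).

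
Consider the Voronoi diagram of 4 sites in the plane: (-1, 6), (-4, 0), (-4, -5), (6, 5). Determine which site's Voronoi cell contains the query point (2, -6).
Nearest site = (-4, -5)

The Voronoi cell of site s contains exactly those query points closer to s than to any other site. Compute squared distances from q = (2, -6) to each site:
  (-4 − 2)² + (-5 − -6)² = 37
  (-4 − 2)² + (0 − -6)² = 72
  (6 − 2)² + (5 − -6)² = 137
  (-1 − 2)² + (6 − -6)² = 153
Minimum is attained by (-4, -5), so q lies in its Voronoi cell.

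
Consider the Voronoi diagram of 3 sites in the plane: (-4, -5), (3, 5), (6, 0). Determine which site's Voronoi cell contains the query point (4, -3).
Nearest site = (6, 0)

The Voronoi cell of site s contains exactly those query points closer to s than to any other site. Compute squared distances from q = (4, -3) to each site:
  (6 − 4)² + (0 − -3)² = 13
  (3 − 4)² + (5 − -3)² = 65
  (-4 − 4)² + (-5 − -3)² = 68
Minimum is attained by (6, 0), so q lies in its Voronoi cell.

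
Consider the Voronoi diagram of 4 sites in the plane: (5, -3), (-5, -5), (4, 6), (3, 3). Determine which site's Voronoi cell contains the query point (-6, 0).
Nearest site = (-5, -5)

The Voronoi cell of site s contains exactly those query points closer to s than to any other site. Compute squared distances from q = (-6, 0) to each site:
  (-5 − -6)² + (-5 − 0)² = 26
  (3 − -6)² + (3 − 0)² = 90
  (5 − -6)² + (-3 − 0)² = 130
  (4 − -6)² + (6 − 0)² = 136
Minimum is attained by (-5, -5), so q lies in its Voronoi cell.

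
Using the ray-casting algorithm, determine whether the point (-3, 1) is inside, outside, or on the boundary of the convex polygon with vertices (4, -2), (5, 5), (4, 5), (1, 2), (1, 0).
The point (-3, 1) lies strictly outside the polygon

Cast a horizontal ray to the right from the query point and count how many polygon edges it crosses (each edge strictly once or zero times, handled with the usual half-open convention). 
Parity of crossings → even ⇒ outside.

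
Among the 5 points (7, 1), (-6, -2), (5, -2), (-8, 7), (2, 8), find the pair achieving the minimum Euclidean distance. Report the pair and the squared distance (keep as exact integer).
Pair = ((7, 1), (5, -2)); squared distance = 13

Compute all C(5, 2) = 10 pairwise squared distances (x_i − x_j)² + (y_i − y_j)². The minimum is 13, attained by the pair ((7, 1), (5, -2)).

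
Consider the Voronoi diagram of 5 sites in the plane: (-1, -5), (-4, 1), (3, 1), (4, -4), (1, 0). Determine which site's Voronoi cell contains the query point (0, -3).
Nearest site = (-1, -5)

The Voronoi cell of site s contains exactly those query points closer to s than to any other site. Compute squared distances from q = (0, -3) to each site:
  (-1 − 0)² + (-5 − -3)² = 5
  (1 − 0)² + (0 − -3)² = 10
  (4 − 0)² + (-4 − -3)² = 17
  (3 − 0)² + (1 − -3)² = 25
  (-4 − 0)² + (1 − -3)² = 32
Minimum is attained by (-1, -5), so q lies in its Voronoi cell.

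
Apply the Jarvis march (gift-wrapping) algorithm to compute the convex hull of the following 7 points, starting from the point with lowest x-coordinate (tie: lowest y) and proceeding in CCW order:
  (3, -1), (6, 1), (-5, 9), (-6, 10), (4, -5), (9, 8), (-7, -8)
Hull (CCW) = [(-7, -8), (4, -5), (9, 8), (-6, 10)]

Jarvis march: at each step, from the current hull vertex p, select the next vertex q as the point such that every other point lies strictly to the left of (or on) the directed line p → q. (Equivalently: for every other point r, the cross product (q − p) × (r − p) ≥ 0.)
Starting point (lowest x, tie lowest y): (-7, -8). Wrap until returning to start. Resulting hull: (-7, -8), (4, -5), (9, 8), (-6, 10).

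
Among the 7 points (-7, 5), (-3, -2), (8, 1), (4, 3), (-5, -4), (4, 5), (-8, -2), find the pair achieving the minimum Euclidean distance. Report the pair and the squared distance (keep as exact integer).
Pair = ((4, 3), (4, 5)); squared distance = 4

Compute all C(7, 2) = 21 pairwise squared distances (x_i − x_j)² + (y_i − y_j)². The minimum is 4, attained by the pair ((4, 3), (4, 5)).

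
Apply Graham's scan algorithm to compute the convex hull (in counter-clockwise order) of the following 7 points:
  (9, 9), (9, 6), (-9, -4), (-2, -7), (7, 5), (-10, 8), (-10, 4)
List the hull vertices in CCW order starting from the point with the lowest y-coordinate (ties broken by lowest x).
Hull (CCW) = [(-2, -7), (9, 6), (9, 9), (-10, 8), (-10, 4), (-9, -4)]

Graham scan procedure:
  1. Find the pivot p₀ = point with lowest y (tie → lowest x): (-2, -7).
  2. Sort the remaining points by polar angle around p₀.
  3. Walk through sorted points, maintaining a stack; pop the top while the last three entries make a non-left turn (cross product ≤ 0).
  4. Final stack is the convex hull in CCW order: (-2, -7), (9, 6), (9, 9), (-10, 8), (-10, 4), (-9, -4).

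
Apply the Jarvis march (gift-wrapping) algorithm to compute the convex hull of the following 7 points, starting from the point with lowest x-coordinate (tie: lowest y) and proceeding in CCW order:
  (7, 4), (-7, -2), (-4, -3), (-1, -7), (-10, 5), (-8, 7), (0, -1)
Hull (CCW) = [(-10, 5), (-7, -2), (-1, -7), (7, 4), (-8, 7)]

Jarvis march: at each step, from the current hull vertex p, select the next vertex q as the point such that every other point lies strictly to the left of (or on) the directed line p → q. (Equivalently: for every other point r, the cross product (q − p) × (r − p) ≥ 0.)
Starting point (lowest x, tie lowest y): (-10, 5). Wrap until returning to start. Resulting hull: (-10, 5), (-7, -2), (-1, -7), (7, 4), (-8, 7).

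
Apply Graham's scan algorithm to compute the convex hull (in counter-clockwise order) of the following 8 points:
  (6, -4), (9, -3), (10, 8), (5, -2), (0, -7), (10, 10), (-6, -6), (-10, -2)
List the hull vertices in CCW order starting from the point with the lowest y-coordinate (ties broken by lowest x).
Hull (CCW) = [(0, -7), (9, -3), (10, 8), (10, 10), (-10, -2), (-6, -6)]

Graham scan procedure:
  1. Find the pivot p₀ = point with lowest y (tie → lowest x): (0, -7).
  2. Sort the remaining points by polar angle around p₀.
  3. Walk through sorted points, maintaining a stack; pop the top while the last three entries make a non-left turn (cross product ≤ 0).
  4. Final stack is the convex hull in CCW order: (0, -7), (9, -3), (10, 8), (10, 10), (-10, -2), (-6, -6).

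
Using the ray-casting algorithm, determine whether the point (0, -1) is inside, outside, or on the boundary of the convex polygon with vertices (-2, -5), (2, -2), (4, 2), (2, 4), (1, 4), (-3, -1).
The point (0, -1) lies strictly inside the polygon

Cast a horizontal ray to the right from the query point and count how many polygon edges it crosses (each edge strictly once or zero times, handled with the usual half-open convention). 
Parity of crossings → odd ⇒ inside.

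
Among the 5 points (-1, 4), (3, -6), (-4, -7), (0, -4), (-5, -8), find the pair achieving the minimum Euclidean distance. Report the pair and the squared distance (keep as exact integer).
Pair = ((-4, -7), (-5, -8)); squared distance = 2

Compute all C(5, 2) = 10 pairwise squared distances (x_i − x_j)² + (y_i − y_j)². The minimum is 2, attained by the pair ((-4, -7), (-5, -8)).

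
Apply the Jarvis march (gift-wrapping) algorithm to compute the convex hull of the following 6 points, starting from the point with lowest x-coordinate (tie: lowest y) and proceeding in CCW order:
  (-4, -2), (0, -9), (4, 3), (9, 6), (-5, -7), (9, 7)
Hull (CCW) = [(-5, -7), (0, -9), (9, 6), (9, 7), (-4, -2)]

Jarvis march: at each step, from the current hull vertex p, select the next vertex q as the point such that every other point lies strictly to the left of (or on) the directed line p → q. (Equivalently: for every other point r, the cross product (q − p) × (r − p) ≥ 0.)
Starting point (lowest x, tie lowest y): (-5, -7). Wrap until returning to start. Resulting hull: (-5, -7), (0, -9), (9, 6), (9, 7), (-4, -2).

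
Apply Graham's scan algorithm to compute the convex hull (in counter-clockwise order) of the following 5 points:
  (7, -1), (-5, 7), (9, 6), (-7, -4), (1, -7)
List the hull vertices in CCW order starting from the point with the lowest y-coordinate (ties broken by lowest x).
Hull (CCW) = [(1, -7), (7, -1), (9, 6), (-5, 7), (-7, -4)]

Graham scan procedure:
  1. Find the pivot p₀ = point with lowest y (tie → lowest x): (1, -7).
  2. Sort the remaining points by polar angle around p₀.
  3. Walk through sorted points, maintaining a stack; pop the top while the last three entries make a non-left turn (cross product ≤ 0).
  4. Final stack is the convex hull in CCW order: (1, -7), (7, -1), (9, 6), (-5, 7), (-7, -4).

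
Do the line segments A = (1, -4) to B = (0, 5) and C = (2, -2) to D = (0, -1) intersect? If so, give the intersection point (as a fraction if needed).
Yes; intersection at (12/17, -23/17) (t = 5/17 on AB, s = 11/17 on CD)

Parametrize AB as A + t(B − A) = (1 + -1 t, -4 + 9 t) and CD as C + s(D − C) = (2 + -2 s, -2 + 1 s). Solve the linear system for (t, s). Determinant = -17 ≠ 0, so a unique intersection of the containing lines exists. Solution: t = 5/17, s = 11/17 — both in [0, 1], so the segments cross. Intersection point: (12/17, -23/17).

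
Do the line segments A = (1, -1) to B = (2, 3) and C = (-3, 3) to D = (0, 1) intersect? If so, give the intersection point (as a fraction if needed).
No (intersection of containing lines falls outside at least one segment)

Parametrize and solve: t = 2/7, s = 10/7. At least one of these is outside [0, 1], so the segments do not intersect.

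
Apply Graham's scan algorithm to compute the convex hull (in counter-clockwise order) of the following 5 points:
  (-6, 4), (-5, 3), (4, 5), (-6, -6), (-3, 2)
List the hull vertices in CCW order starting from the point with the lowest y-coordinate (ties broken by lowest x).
Hull (CCW) = [(-6, -6), (4, 5), (-6, 4)]

Graham scan procedure:
  1. Find the pivot p₀ = point with lowest y (tie → lowest x): (-6, -6).
  2. Sort the remaining points by polar angle around p₀.
  3. Walk through sorted points, maintaining a stack; pop the top while the last three entries make a non-left turn (cross product ≤ 0).
  4. Final stack is the convex hull in CCW order: (-6, -6), (4, 5), (-6, 4).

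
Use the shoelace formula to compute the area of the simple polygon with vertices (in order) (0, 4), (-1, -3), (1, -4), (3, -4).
Area = 31/2

Shoelace formula: Area = (1/2) |Σ_i (x_i · y_{i+1} − x_{i+1} · y_i)| (indices mod n). Compute each cross term:
  (0)(-3) − (-1)(4) = 4
  (-1)(-4) − (1)(-3) = 7
  (1)(-4) − (3)(-4) = 8
  (3)(4) − (0)(-4) = 12
Sum = 31, so (signed) Area = 31/2 = 31/2, |Area| = 31/2.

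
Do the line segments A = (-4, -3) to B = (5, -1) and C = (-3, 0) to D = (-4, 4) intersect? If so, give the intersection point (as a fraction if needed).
No (intersection of containing lines falls outside at least one segment)

Parametrize and solve: t = 7/38, s = -25/38. At least one of these is outside [0, 1], so the segments do not intersect.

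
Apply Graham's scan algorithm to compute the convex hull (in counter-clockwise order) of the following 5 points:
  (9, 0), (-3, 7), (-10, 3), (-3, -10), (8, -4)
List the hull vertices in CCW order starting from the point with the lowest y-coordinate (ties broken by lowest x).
Hull (CCW) = [(-3, -10), (8, -4), (9, 0), (-3, 7), (-10, 3)]

Graham scan procedure:
  1. Find the pivot p₀ = point with lowest y (tie → lowest x): (-3, -10).
  2. Sort the remaining points by polar angle around p₀.
  3. Walk through sorted points, maintaining a stack; pop the top while the last three entries make a non-left turn (cross product ≤ 0).
  4. Final stack is the convex hull in CCW order: (-3, -10), (8, -4), (9, 0), (-3, 7), (-10, 3).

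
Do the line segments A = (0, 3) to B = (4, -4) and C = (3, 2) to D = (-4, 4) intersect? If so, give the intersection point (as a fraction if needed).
Yes; intersection at (4/41, 116/41) (t = 1/41 on AB, s = 17/41 on CD)

Parametrize AB as A + t(B − A) = (0 + 4 t, 3 + -7 t) and CD as C + s(D − C) = (3 + -7 s, 2 + 2 s). Solve the linear system for (t, s). Determinant = 41 ≠ 0, so a unique intersection of the containing lines exists. Solution: t = 1/41, s = 17/41 — both in [0, 1], so the segments cross. Intersection point: (4/41, 116/41).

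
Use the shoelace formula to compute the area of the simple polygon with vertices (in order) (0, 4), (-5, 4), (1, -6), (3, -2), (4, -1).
Area = 83/2

Shoelace formula: Area = (1/2) |Σ_i (x_i · y_{i+1} − x_{i+1} · y_i)| (indices mod n). Compute each cross term:
  (0)(4) − (-5)(4) = 20
  (-5)(-6) − (1)(4) = 26
  (1)(-2) − (3)(-6) = 16
  (3)(-1) − (4)(-2) = 5
  (4)(4) − (0)(-1) = 16
Sum = 83, so (signed) Area = 83/2 = 83/2, |Area| = 83/2.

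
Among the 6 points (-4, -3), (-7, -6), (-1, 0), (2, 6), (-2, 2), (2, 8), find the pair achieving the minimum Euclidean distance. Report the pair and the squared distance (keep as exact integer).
Pair = ((2, 6), (2, 8)); squared distance = 4

Compute all C(6, 2) = 15 pairwise squared distances (x_i − x_j)² + (y_i − y_j)². The minimum is 4, attained by the pair ((2, 6), (2, 8)).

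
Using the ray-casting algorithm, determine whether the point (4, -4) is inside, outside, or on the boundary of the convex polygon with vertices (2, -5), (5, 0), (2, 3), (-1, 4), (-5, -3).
The point (4, -4) lies strictly outside the polygon

Cast a horizontal ray to the right from the query point and count how many polygon edges it crosses (each edge strictly once or zero times, handled with the usual half-open convention). 
Parity of crossings → even ⇒ outside.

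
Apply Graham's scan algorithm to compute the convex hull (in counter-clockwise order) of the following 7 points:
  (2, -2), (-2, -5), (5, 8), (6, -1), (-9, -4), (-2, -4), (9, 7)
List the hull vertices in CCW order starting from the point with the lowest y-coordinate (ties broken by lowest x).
Hull (CCW) = [(-2, -5), (6, -1), (9, 7), (5, 8), (-9, -4)]

Graham scan procedure:
  1. Find the pivot p₀ = point with lowest y (tie → lowest x): (-2, -5).
  2. Sort the remaining points by polar angle around p₀.
  3. Walk through sorted points, maintaining a stack; pop the top while the last three entries make a non-left turn (cross product ≤ 0).
  4. Final stack is the convex hull in CCW order: (-2, -5), (6, -1), (9, 7), (5, 8), (-9, -4).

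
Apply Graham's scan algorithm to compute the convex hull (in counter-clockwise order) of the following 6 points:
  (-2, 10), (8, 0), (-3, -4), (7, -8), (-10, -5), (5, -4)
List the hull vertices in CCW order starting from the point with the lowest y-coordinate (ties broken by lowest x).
Hull (CCW) = [(7, -8), (8, 0), (-2, 10), (-10, -5)]

Graham scan procedure:
  1. Find the pivot p₀ = point with lowest y (tie → lowest x): (7, -8).
  2. Sort the remaining points by polar angle around p₀.
  3. Walk through sorted points, maintaining a stack; pop the top while the last three entries make a non-left turn (cross product ≤ 0).
  4. Final stack is the convex hull in CCW order: (7, -8), (8, 0), (-2, 10), (-10, -5).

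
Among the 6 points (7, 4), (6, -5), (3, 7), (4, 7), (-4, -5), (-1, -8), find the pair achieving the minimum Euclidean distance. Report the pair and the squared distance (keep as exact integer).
Pair = ((3, 7), (4, 7)); squared distance = 1

Compute all C(6, 2) = 15 pairwise squared distances (x_i − x_j)² + (y_i − y_j)². The minimum is 1, attained by the pair ((3, 7), (4, 7)).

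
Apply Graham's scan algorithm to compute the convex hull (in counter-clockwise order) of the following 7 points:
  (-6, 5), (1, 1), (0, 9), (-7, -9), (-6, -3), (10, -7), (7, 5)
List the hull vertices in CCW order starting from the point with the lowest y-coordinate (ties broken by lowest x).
Hull (CCW) = [(-7, -9), (10, -7), (7, 5), (0, 9), (-6, 5)]

Graham scan procedure:
  1. Find the pivot p₀ = point with lowest y (tie → lowest x): (-7, -9).
  2. Sort the remaining points by polar angle around p₀.
  3. Walk through sorted points, maintaining a stack; pop the top while the last three entries make a non-left turn (cross product ≤ 0).
  4. Final stack is the convex hull in CCW order: (-7, -9), (10, -7), (7, 5), (0, 9), (-6, 5).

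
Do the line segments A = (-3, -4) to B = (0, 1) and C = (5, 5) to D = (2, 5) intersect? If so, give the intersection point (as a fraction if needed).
No (intersection of containing lines falls outside at least one segment)

Parametrize and solve: t = 9/5, s = 13/15. At least one of these is outside [0, 1], so the segments do not intersect.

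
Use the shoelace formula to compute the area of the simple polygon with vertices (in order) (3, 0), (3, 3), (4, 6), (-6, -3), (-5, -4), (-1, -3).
Area = 34

Shoelace formula: Area = (1/2) |Σ_i (x_i · y_{i+1} − x_{i+1} · y_i)| (indices mod n). Compute each cross term:
  (3)(3) − (3)(0) = 9
  (3)(6) − (4)(3) = 6
  (4)(-3) − (-6)(6) = 24
  (-6)(-4) − (-5)(-3) = 9
  (-5)(-3) − (-1)(-4) = 11
  (-1)(0) − (3)(-3) = 9
Sum = 68, so (signed) Area = 68/2 = 34, |Area| = 34.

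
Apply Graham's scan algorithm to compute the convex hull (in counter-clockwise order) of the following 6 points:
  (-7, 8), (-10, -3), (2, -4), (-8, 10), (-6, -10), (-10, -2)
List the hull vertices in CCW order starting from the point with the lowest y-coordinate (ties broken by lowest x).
Hull (CCW) = [(-6, -10), (2, -4), (-8, 10), (-10, -2), (-10, -3)]

Graham scan procedure:
  1. Find the pivot p₀ = point with lowest y (tie → lowest x): (-6, -10).
  2. Sort the remaining points by polar angle around p₀.
  3. Walk through sorted points, maintaining a stack; pop the top while the last three entries make a non-left turn (cross product ≤ 0).
  4. Final stack is the convex hull in CCW order: (-6, -10), (2, -4), (-8, 10), (-10, -2), (-10, -3).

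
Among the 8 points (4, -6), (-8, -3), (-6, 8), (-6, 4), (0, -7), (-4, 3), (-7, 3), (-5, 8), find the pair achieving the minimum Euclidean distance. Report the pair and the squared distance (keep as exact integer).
Pair = ((-6, 8), (-5, 8)); squared distance = 1

Compute all C(8, 2) = 28 pairwise squared distances (x_i − x_j)² + (y_i − y_j)². The minimum is 1, attained by the pair ((-6, 8), (-5, 8)).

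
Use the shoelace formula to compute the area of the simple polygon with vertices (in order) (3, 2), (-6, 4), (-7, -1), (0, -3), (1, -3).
Area = 93/2

Shoelace formula: Area = (1/2) |Σ_i (x_i · y_{i+1} − x_{i+1} · y_i)| (indices mod n). Compute each cross term:
  (3)(4) − (-6)(2) = 24
  (-6)(-1) − (-7)(4) = 34
  (-7)(-3) − (0)(-1) = 21
  (0)(-3) − (1)(-3) = 3
  (1)(2) − (3)(-3) = 11
Sum = 93, so (signed) Area = 93/2 = 93/2, |Area| = 93/2.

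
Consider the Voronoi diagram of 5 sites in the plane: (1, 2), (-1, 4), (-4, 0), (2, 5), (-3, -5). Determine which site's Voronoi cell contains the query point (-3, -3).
Nearest site = (-3, -5)

The Voronoi cell of site s contains exactly those query points closer to s than to any other site. Compute squared distances from q = (-3, -3) to each site:
  (-3 − -3)² + (-5 − -3)² = 4
  (-4 − -3)² + (0 − -3)² = 10
  (1 − -3)² + (2 − -3)² = 41
  (-1 − -3)² + (4 − -3)² = 53
  (2 − -3)² + (5 − -3)² = 89
Minimum is attained by (-3, -5), so q lies in its Voronoi cell.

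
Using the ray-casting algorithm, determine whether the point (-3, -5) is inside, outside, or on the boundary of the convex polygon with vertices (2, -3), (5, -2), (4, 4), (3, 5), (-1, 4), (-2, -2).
The point (-3, -5) lies strictly outside the polygon

Cast a horizontal ray to the right from the query point and count how many polygon edges it crosses (each edge strictly once or zero times, handled with the usual half-open convention). 
Parity of crossings → even ⇒ outside.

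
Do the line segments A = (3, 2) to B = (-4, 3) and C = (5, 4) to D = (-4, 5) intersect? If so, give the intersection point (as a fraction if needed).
No (intersection of containing lines falls outside at least one segment)

Parametrize and solve: t = 10, s = 8. At least one of these is outside [0, 1], so the segments do not intersect.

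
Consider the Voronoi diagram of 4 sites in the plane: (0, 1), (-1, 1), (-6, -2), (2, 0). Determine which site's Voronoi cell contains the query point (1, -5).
Nearest site = (2, 0)

The Voronoi cell of site s contains exactly those query points closer to s than to any other site. Compute squared distances from q = (1, -5) to each site:
  (2 − 1)² + (0 − -5)² = 26
  (0 − 1)² + (1 − -5)² = 37
  (-1 − 1)² + (1 − -5)² = 40
  (-6 − 1)² + (-2 − -5)² = 58
Minimum is attained by (2, 0), so q lies in its Voronoi cell.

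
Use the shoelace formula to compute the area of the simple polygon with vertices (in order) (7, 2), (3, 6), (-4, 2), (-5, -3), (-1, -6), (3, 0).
Area = 139/2

Shoelace formula: Area = (1/2) |Σ_i (x_i · y_{i+1} − x_{i+1} · y_i)| (indices mod n). Compute each cross term:
  (7)(6) − (3)(2) = 36
  (3)(2) − (-4)(6) = 30
  (-4)(-3) − (-5)(2) = 22
  (-5)(-6) − (-1)(-3) = 27
  (-1)(0) − (3)(-6) = 18
  (3)(2) − (7)(0) = 6
Sum = 139, so (signed) Area = 139/2 = 139/2, |Area| = 139/2.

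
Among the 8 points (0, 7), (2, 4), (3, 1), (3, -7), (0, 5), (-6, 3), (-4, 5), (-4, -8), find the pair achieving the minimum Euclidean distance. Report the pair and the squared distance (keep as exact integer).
Pair = ((0, 7), (0, 5)); squared distance = 4

Compute all C(8, 2) = 28 pairwise squared distances (x_i − x_j)² + (y_i − y_j)². The minimum is 4, attained by the pair ((0, 7), (0, 5)).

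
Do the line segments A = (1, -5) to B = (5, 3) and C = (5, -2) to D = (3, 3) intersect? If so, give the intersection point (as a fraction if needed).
Yes; intersection at (35/9, 7/9) (t = 13/18 on AB, s = 5/9 on CD)

Parametrize AB as A + t(B − A) = (1 + 4 t, -5 + 8 t) and CD as C + s(D − C) = (5 + -2 s, -2 + 5 s). Solve the linear system for (t, s). Determinant = -36 ≠ 0, so a unique intersection of the containing lines exists. Solution: t = 13/18, s = 5/9 — both in [0, 1], so the segments cross. Intersection point: (35/9, 7/9).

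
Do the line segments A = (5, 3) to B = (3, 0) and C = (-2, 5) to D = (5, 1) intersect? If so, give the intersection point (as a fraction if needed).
Yes; intersection at (117/29, 45/29) (t = 14/29 on AB, s = 25/29 on CD)

Parametrize AB as A + t(B − A) = (5 + -2 t, 3 + -3 t) and CD as C + s(D − C) = (-2 + 7 s, 5 + -4 s). Solve the linear system for (t, s). Determinant = -29 ≠ 0, so a unique intersection of the containing lines exists. Solution: t = 14/29, s = 25/29 — both in [0, 1], so the segments cross. Intersection point: (117/29, 45/29).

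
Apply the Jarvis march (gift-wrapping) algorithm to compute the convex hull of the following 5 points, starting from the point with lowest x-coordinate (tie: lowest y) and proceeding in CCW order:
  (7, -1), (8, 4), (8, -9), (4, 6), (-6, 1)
Hull (CCW) = [(-6, 1), (8, -9), (8, 4), (4, 6)]

Jarvis march: at each step, from the current hull vertex p, select the next vertex q as the point such that every other point lies strictly to the left of (or on) the directed line p → q. (Equivalently: for every other point r, the cross product (q − p) × (r − p) ≥ 0.)
Starting point (lowest x, tie lowest y): (-6, 1). Wrap until returning to start. Resulting hull: (-6, 1), (8, -9), (8, 4), (4, 6).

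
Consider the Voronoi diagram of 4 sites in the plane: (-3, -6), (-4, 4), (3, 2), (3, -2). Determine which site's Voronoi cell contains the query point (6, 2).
Nearest site = (3, 2)

The Voronoi cell of site s contains exactly those query points closer to s than to any other site. Compute squared distances from q = (6, 2) to each site:
  (3 − 6)² + (2 − 2)² = 9
  (3 − 6)² + (-2 − 2)² = 25
  (-4 − 6)² + (4 − 2)² = 104
  (-3 − 6)² + (-6 − 2)² = 145
Minimum is attained by (3, 2), so q lies in its Voronoi cell.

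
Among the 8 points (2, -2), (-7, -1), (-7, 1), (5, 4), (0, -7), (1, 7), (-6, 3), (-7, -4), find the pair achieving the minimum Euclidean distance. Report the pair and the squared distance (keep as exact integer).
Pair = ((-7, -1), (-7, 1)); squared distance = 4

Compute all C(8, 2) = 28 pairwise squared distances (x_i − x_j)² + (y_i − y_j)². The minimum is 4, attained by the pair ((-7, -1), (-7, 1)).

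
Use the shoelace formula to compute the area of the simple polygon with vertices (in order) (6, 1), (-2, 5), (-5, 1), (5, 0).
Area = 55/2

Shoelace formula: Area = (1/2) |Σ_i (x_i · y_{i+1} − x_{i+1} · y_i)| (indices mod n). Compute each cross term:
  (6)(5) − (-2)(1) = 32
  (-2)(1) − (-5)(5) = 23
  (-5)(0) − (5)(1) = -5
  (5)(1) − (6)(0) = 5
Sum = 55, so (signed) Area = 55/2 = 55/2, |Area| = 55/2.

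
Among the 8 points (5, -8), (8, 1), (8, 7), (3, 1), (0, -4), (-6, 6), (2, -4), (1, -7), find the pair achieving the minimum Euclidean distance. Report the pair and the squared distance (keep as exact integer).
Pair = ((0, -4), (2, -4)); squared distance = 4

Compute all C(8, 2) = 28 pairwise squared distances (x_i − x_j)² + (y_i − y_j)². The minimum is 4, attained by the pair ((0, -4), (2, -4)).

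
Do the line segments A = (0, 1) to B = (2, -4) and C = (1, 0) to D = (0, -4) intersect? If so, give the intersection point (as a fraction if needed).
Yes; intersection at (10/13, -12/13) (t = 5/13 on AB, s = 3/13 on CD)

Parametrize AB as A + t(B − A) = (0 + 2 t, 1 + -5 t) and CD as C + s(D − C) = (1 + -1 s, 0 + -4 s). Solve the linear system for (t, s). Determinant = 13 ≠ 0, so a unique intersection of the containing lines exists. Solution: t = 5/13, s = 3/13 — both in [0, 1], so the segments cross. Intersection point: (10/13, -12/13).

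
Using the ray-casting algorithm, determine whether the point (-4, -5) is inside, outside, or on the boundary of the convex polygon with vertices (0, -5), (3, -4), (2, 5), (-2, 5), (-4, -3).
The point (-4, -5) lies strictly outside the polygon

Cast a horizontal ray to the right from the query point and count how many polygon edges it crosses (each edge strictly once or zero times, handled with the usual half-open convention). 
Parity of crossings → even ⇒ outside.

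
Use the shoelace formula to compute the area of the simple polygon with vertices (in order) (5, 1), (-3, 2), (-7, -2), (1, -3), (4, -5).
Area = 46

Shoelace formula: Area = (1/2) |Σ_i (x_i · y_{i+1} − x_{i+1} · y_i)| (indices mod n). Compute each cross term:
  (5)(2) − (-3)(1) = 13
  (-3)(-2) − (-7)(2) = 20
  (-7)(-3) − (1)(-2) = 23
  (1)(-5) − (4)(-3) = 7
  (4)(1) − (5)(-5) = 29
Sum = 92, so (signed) Area = 92/2 = 46, |Area| = 46.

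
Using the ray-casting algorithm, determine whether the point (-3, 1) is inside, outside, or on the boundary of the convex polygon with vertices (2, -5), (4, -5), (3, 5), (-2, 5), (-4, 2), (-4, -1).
The point (-3, 1) lies strictly inside the polygon

Cast a horizontal ray to the right from the query point and count how many polygon edges it crosses (each edge strictly once or zero times, handled with the usual half-open convention). 
Parity of crossings → odd ⇒ inside.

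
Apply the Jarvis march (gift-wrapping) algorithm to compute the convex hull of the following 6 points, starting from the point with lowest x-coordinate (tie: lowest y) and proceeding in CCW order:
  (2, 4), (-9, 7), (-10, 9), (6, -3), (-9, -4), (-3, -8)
Hull (CCW) = [(-10, 9), (-9, -4), (-3, -8), (6, -3), (2, 4)]

Jarvis march: at each step, from the current hull vertex p, select the next vertex q as the point such that every other point lies strictly to the left of (or on) the directed line p → q. (Equivalently: for every other point r, the cross product (q − p) × (r − p) ≥ 0.)
Starting point (lowest x, tie lowest y): (-10, 9). Wrap until returning to start. Resulting hull: (-10, 9), (-9, -4), (-3, -8), (6, -3), (2, 4).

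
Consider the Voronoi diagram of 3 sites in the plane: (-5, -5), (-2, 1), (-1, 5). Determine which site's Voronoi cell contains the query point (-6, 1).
Nearest site = (-2, 1)

The Voronoi cell of site s contains exactly those query points closer to s than to any other site. Compute squared distances from q = (-6, 1) to each site:
  (-2 − -6)² + (1 − 1)² = 16
  (-5 − -6)² + (-5 − 1)² = 37
  (-1 − -6)² + (5 − 1)² = 41
Minimum is attained by (-2, 1), so q lies in its Voronoi cell.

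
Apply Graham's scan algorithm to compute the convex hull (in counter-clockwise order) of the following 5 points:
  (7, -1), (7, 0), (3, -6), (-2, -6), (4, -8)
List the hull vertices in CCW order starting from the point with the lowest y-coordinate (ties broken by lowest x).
Hull (CCW) = [(4, -8), (7, -1), (7, 0), (-2, -6)]

Graham scan procedure:
  1. Find the pivot p₀ = point with lowest y (tie → lowest x): (4, -8).
  2. Sort the remaining points by polar angle around p₀.
  3. Walk through sorted points, maintaining a stack; pop the top while the last three entries make a non-left turn (cross product ≤ 0).
  4. Final stack is the convex hull in CCW order: (4, -8), (7, -1), (7, 0), (-2, -6).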